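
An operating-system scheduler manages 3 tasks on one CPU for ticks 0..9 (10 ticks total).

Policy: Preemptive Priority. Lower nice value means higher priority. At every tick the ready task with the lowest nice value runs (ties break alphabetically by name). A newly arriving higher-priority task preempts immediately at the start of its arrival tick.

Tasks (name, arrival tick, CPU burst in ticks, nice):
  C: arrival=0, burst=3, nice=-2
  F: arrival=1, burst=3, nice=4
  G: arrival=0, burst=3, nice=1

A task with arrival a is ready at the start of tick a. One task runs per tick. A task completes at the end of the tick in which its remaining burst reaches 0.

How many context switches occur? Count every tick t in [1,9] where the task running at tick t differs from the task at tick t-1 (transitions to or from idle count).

context switches = 3

t=0: ready={C,G} → run C
t=1: ready={C,F,G} → run C
t=2: ready={C,F,G} → run C
t=3: ready={F,G} → run G
t=4: ready={F,G} → run G
t=5: ready={F,G} → run G
t=6: ready={F} → run F
t=7: ready={F} → run F
t=8: ready={F} → run F
t=9: (idle)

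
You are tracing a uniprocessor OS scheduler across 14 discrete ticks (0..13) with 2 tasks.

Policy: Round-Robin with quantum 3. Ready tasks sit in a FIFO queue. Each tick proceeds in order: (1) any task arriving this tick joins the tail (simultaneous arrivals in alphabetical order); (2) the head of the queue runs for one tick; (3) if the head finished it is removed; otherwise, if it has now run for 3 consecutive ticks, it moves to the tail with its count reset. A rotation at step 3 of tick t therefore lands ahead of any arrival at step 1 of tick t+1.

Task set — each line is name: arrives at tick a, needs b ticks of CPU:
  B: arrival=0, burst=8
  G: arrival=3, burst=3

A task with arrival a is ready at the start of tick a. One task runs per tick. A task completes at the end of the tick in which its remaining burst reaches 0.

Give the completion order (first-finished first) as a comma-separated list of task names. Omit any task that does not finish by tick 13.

completion order = G, B

t=0: queue=[B] q_used=0 → run B
t=1: queue=[B] q_used=1 → run B
t=2: queue=[B] q_used=2 → run B
t=3: queue=[B,G] q_used=0 → run B
t=4: queue=[B,G] q_used=1 → run B
t=5: queue=[B,G] q_used=2 → run B
t=6: queue=[G,B] q_used=0 → run G
t=7: queue=[G,B] q_used=1 → run G
t=8: queue=[G,B] q_used=2 → run G
t=9: queue=[B] q_used=0 → run B
t=10: queue=[B] q_used=1 → run B
t=11: (idle)
t=12: (idle)
t=13: (idle)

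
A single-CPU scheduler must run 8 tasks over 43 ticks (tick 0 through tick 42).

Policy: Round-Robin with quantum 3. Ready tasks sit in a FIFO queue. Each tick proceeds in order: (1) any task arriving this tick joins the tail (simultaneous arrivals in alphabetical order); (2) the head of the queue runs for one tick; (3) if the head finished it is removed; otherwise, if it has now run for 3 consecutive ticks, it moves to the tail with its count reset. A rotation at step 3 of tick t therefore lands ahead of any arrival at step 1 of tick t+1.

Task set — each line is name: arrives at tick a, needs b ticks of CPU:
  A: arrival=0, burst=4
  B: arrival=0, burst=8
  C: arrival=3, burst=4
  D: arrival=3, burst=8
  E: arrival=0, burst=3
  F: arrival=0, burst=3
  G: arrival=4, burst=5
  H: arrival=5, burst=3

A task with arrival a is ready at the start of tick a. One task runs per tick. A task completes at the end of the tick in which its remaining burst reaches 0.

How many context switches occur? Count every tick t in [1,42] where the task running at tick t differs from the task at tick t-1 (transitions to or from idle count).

t=0: queue=[A,B,E,F] q_used=0 → run A
t=1: queue=[A,B,E,F] q_used=1 → run A
t=2: queue=[A,B,E,F] q_used=2 → run A
t=3: queue=[B,E,F,A,C,D] q_used=0 → run B
t=4: queue=[B,E,F,A,C,D,G] q_used=1 → run B
t=5: queue=[B,E,F,A,C,D,G,H] q_used=2 → run B
t=6: queue=[E,F,A,C,D,G,H,B] q_used=0 → run E
t=7: queue=[E,F,A,C,D,G,H,B] q_used=1 → run E
t=8: queue=[E,F,A,C,D,G,H,B] q_used=2 → run E
t=9: queue=[F,A,C,D,G,H,B] q_used=0 → run F
t=10: queue=[F,A,C,D,G,H,B] q_used=1 → run F
t=11: queue=[F,A,C,D,G,H,B] q_used=2 → run F
t=12: queue=[A,C,D,G,H,B] q_used=0 → run A
t=13: queue=[C,D,G,H,B] q_used=0 → run C
t=14: queue=[C,D,G,H,B] q_used=1 → run C
t=15: queue=[C,D,G,H,B] q_used=2 → run C
t=16: queue=[D,G,H,B,C] q_used=0 → run D
t=17: queue=[D,G,H,B,C] q_used=1 → run D
t=18: queue=[D,G,H,B,C] q_used=2 → run D
t=19: queue=[G,H,B,C,D] q_used=0 → run G
t=20: queue=[G,H,B,C,D] q_used=1 → run G
t=21: queue=[G,H,B,C,D] q_used=2 → run G
t=22: queue=[H,B,C,D,G] q_used=0 → run H
t=23: queue=[H,B,C,D,G] q_used=1 → run H
t=24: queue=[H,B,C,D,G] q_used=2 → run H
t=25: queue=[B,C,D,G] q_used=0 → run B
t=26: queue=[B,C,D,G] q_used=1 → run B
t=27: queue=[B,C,D,G] q_used=2 → run B
t=28: queue=[C,D,G,B] q_used=0 → run C
t=29: queue=[D,G,B] q_used=0 → run D
t=30: queue=[D,G,B] q_used=1 → run D
t=31: queue=[D,G,B] q_used=2 → run D
t=32: queue=[G,B,D] q_used=0 → run G
t=33: queue=[G,B,D] q_used=1 → run G
t=34: queue=[B,D] q_used=0 → run B
t=35: queue=[B,D] q_used=1 → run B
t=36: queue=[D] q_used=0 → run D
t=37: queue=[D] q_used=1 → run D
t=38: (idle)
t=39: (idle)
t=40: (idle)
t=41: (idle)
t=42: (idle)

context switches = 15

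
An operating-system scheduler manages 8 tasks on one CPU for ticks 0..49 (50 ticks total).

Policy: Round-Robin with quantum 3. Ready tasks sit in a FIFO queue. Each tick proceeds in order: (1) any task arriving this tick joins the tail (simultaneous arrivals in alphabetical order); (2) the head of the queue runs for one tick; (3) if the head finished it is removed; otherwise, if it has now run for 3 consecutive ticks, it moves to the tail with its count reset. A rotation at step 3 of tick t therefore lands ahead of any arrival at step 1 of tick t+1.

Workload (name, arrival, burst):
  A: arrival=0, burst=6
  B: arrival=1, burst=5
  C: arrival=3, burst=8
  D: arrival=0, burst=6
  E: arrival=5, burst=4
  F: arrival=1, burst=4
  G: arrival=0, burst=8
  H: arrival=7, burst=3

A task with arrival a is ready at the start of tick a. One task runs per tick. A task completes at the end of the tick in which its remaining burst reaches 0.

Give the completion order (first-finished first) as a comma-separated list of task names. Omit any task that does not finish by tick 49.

completion order = A, D, H, B, F, E, G, C

t=0: queue=[A,D,G] q_used=0 → run A
t=1: queue=[A,D,G,B,F] q_used=1 → run A
t=2: queue=[A,D,G,B,F] q_used=2 → run A
t=3: queue=[D,G,B,F,A,C] q_used=0 → run D
t=4: queue=[D,G,B,F,A,C] q_used=1 → run D
t=5: queue=[D,G,B,F,A,C,E] q_used=2 → run D
t=6: queue=[G,B,F,A,C,E,D] q_used=0 → run G
t=7: queue=[G,B,F,A,C,E,D,H] q_used=1 → run G
t=8: queue=[G,B,F,A,C,E,D,H] q_used=2 → run G
t=9: queue=[B,F,A,C,E,D,H,G] q_used=0 → run B
t=10: queue=[B,F,A,C,E,D,H,G] q_used=1 → run B
t=11: queue=[B,F,A,C,E,D,H,G] q_used=2 → run B
t=12: queue=[F,A,C,E,D,H,G,B] q_used=0 → run F
t=13: queue=[F,A,C,E,D,H,G,B] q_used=1 → run F
t=14: queue=[F,A,C,E,D,H,G,B] q_used=2 → run F
t=15: queue=[A,C,E,D,H,G,B,F] q_used=0 → run A
t=16: queue=[A,C,E,D,H,G,B,F] q_used=1 → run A
t=17: queue=[A,C,E,D,H,G,B,F] q_used=2 → run A
t=18: queue=[C,E,D,H,G,B,F] q_used=0 → run C
t=19: queue=[C,E,D,H,G,B,F] q_used=1 → run C
t=20: queue=[C,E,D,H,G,B,F] q_used=2 → run C
t=21: queue=[E,D,H,G,B,F,C] q_used=0 → run E
t=22: queue=[E,D,H,G,B,F,C] q_used=1 → run E
t=23: queue=[E,D,H,G,B,F,C] q_used=2 → run E
t=24: queue=[D,H,G,B,F,C,E] q_used=0 → run D
t=25: queue=[D,H,G,B,F,C,E] q_used=1 → run D
t=26: queue=[D,H,G,B,F,C,E] q_used=2 → run D
t=27: queue=[H,G,B,F,C,E] q_used=0 → run H
t=28: queue=[H,G,B,F,C,E] q_used=1 → run H
t=29: queue=[H,G,B,F,C,E] q_used=2 → run H
t=30: queue=[G,B,F,C,E] q_used=0 → run G
t=31: queue=[G,B,F,C,E] q_used=1 → run G
t=32: queue=[G,B,F,C,E] q_used=2 → run G
t=33: queue=[B,F,C,E,G] q_used=0 → run B
t=34: queue=[B,F,C,E,G] q_used=1 → run B
t=35: queue=[F,C,E,G] q_used=0 → run F
t=36: queue=[C,E,G] q_used=0 → run C
t=37: queue=[C,E,G] q_used=1 → run C
t=38: queue=[C,E,G] q_used=2 → run C
t=39: queue=[E,G,C] q_used=0 → run E
t=40: queue=[G,C] q_used=0 → run G
t=41: queue=[G,C] q_used=1 → run G
t=42: queue=[C] q_used=0 → run C
t=43: queue=[C] q_used=1 → run C
t=44: (idle)
t=45: (idle)
t=46: (idle)
t=47: (idle)
t=48: (idle)
t=49: (idle)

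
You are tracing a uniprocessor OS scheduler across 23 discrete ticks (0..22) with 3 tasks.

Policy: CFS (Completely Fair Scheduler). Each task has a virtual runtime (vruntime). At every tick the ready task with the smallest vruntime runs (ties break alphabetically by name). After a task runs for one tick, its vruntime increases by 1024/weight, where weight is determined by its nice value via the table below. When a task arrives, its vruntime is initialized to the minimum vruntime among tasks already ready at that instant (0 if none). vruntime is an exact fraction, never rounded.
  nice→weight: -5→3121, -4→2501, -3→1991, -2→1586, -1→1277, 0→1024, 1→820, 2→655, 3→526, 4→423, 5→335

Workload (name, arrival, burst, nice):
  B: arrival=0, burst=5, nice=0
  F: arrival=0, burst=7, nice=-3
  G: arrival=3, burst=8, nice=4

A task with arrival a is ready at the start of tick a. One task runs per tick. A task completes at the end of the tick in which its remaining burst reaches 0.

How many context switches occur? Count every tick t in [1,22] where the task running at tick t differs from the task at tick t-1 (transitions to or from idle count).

context switches = 12

t=0: vr[B=0 F=0] → run B
t=1: vr[B=1 F=0] → run F
t=2: vr[B=1 F=1024/1991] → run F
t=3: vr[B=1 F=2048/1991 G=1] → run B
t=4: vr[B=2 F=2048/1991 G=1] → run G
t=5: vr[B=2 F=2048/1991 G=1447/423] → run F
t=6: vr[B=2 F=3072/1991 G=1447/423] → run F
t=7: vr[B=2 F=4096/1991 G=1447/423] → run B
t=8: vr[B=3 F=4096/1991 G=1447/423] → run F
t=9: vr[B=3 F=5120/1991 G=1447/423] → run F
t=10: vr[B=3 F=6144/1991 G=1447/423] → run B
t=11: vr[B=4 F=6144/1991 G=1447/423] → run F
t=12: vr[B=4 G=1447/423] → run G
t=13: vr[B=4 G=2471/423] → run B
t=14: vr[G=2471/423] → run G
t=15: vr[G=1165/141] → run G
t=16: vr[G=4519/423] → run G
t=17: vr[G=5543/423] → run G
t=18: vr[G=2189/141] → run G
t=19: vr[G=7591/423] → run G
t=20: (idle)
t=21: (idle)
t=22: (idle)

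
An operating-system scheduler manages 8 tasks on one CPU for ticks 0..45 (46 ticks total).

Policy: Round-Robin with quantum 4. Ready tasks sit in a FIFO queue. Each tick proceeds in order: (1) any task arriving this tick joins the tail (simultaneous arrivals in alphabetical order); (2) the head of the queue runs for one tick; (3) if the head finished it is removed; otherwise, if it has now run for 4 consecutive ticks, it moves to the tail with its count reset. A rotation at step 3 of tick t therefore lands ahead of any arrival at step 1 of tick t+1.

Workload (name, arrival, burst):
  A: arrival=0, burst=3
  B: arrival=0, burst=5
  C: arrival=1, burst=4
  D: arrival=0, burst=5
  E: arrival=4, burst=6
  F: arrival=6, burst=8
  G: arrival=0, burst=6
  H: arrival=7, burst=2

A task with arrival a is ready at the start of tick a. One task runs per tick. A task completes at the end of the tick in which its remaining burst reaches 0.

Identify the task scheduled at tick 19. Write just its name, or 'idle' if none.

running at tick 19 = E

t=0: queue=[A,B,D,G] q_used=0 → run A
t=1: queue=[A,B,D,G,C] q_used=1 → run A
t=2: queue=[A,B,D,G,C] q_used=2 → run A
t=3: queue=[B,D,G,C] q_used=0 → run B
t=4: queue=[B,D,G,C,E] q_used=1 → run B
t=5: queue=[B,D,G,C,E] q_used=2 → run B
t=6: queue=[B,D,G,C,E,F] q_used=3 → run B
t=7: queue=[D,G,C,E,F,B,H] q_used=0 → run D
t=8: queue=[D,G,C,E,F,B,H] q_used=1 → run D
t=9: queue=[D,G,C,E,F,B,H] q_used=2 → run D
t=10: queue=[D,G,C,E,F,B,H] q_used=3 → run D
t=11: queue=[G,C,E,F,B,H,D] q_used=0 → run G
t=12: queue=[G,C,E,F,B,H,D] q_used=1 → run G
t=13: queue=[G,C,E,F,B,H,D] q_used=2 → run G
t=14: queue=[G,C,E,F,B,H,D] q_used=3 → run G
t=15: queue=[C,E,F,B,H,D,G] q_used=0 → run C
t=16: queue=[C,E,F,B,H,D,G] q_used=1 → run C
t=17: queue=[C,E,F,B,H,D,G] q_used=2 → run C
t=18: queue=[C,E,F,B,H,D,G] q_used=3 → run C
t=19: queue=[E,F,B,H,D,G] q_used=0 → run E
t=20: queue=[E,F,B,H,D,G] q_used=1 → run E
t=21: queue=[E,F,B,H,D,G] q_used=2 → run E
t=22: queue=[E,F,B,H,D,G] q_used=3 → run E
t=23: queue=[F,B,H,D,G,E] q_used=0 → run F
t=24: queue=[F,B,H,D,G,E] q_used=1 → run F
t=25: queue=[F,B,H,D,G,E] q_used=2 → run F
t=26: queue=[F,B,H,D,G,E] q_used=3 → run F
t=27: queue=[B,H,D,G,E,F] q_used=0 → run B
t=28: queue=[H,D,G,E,F] q_used=0 → run H
t=29: queue=[H,D,G,E,F] q_used=1 → run H
t=30: queue=[D,G,E,F] q_used=0 → run D
t=31: queue=[G,E,F] q_used=0 → run G
t=32: queue=[G,E,F] q_used=1 → run G
t=33: queue=[E,F] q_used=0 → run E
t=34: queue=[E,F] q_used=1 → run E
t=35: queue=[F] q_used=0 → run F
t=36: queue=[F] q_used=1 → run F
t=37: queue=[F] q_used=2 → run F
t=38: queue=[F] q_used=3 → run F
t=39: (idle)
t=40: (idle)
t=41: (idle)
t=42: (idle)
t=43: (idle)
t=44: (idle)
t=45: (idle)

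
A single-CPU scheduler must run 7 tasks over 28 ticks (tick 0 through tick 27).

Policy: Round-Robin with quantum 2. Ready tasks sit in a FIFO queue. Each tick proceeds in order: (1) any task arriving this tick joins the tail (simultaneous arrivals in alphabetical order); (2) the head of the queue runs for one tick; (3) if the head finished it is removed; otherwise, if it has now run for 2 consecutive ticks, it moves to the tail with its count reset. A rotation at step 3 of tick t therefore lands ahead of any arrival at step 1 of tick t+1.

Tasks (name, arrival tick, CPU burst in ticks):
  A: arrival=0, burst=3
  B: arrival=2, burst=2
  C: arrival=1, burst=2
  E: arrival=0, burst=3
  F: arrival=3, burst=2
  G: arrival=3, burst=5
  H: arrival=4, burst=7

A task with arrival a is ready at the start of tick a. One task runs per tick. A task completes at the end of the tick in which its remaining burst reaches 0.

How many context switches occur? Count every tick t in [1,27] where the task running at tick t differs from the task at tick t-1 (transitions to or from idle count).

context switches = 13

t=0: queue=[A,E] q_used=0 → run A
t=1: queue=[A,E,C] q_used=1 → run A
t=2: queue=[E,C,A,B] q_used=0 → run E
t=3: queue=[E,C,A,B,F,G] q_used=1 → run E
t=4: queue=[C,A,B,F,G,E,H] q_used=0 → run C
t=5: queue=[C,A,B,F,G,E,H] q_used=1 → run C
t=6: queue=[A,B,F,G,E,H] q_used=0 → run A
t=7: queue=[B,F,G,E,H] q_used=0 → run B
t=8: queue=[B,F,G,E,H] q_used=1 → run B
t=9: queue=[F,G,E,H] q_used=0 → run F
t=10: queue=[F,G,E,H] q_used=1 → run F
t=11: queue=[G,E,H] q_used=0 → run G
t=12: queue=[G,E,H] q_used=1 → run G
t=13: queue=[E,H,G] q_used=0 → run E
t=14: queue=[H,G] q_used=0 → run H
t=15: queue=[H,G] q_used=1 → run H
t=16: queue=[G,H] q_used=0 → run G
t=17: queue=[G,H] q_used=1 → run G
t=18: queue=[H,G] q_used=0 → run H
t=19: queue=[H,G] q_used=1 → run H
t=20: queue=[G,H] q_used=0 → run G
t=21: queue=[H] q_used=0 → run H
t=22: queue=[H] q_used=1 → run H
t=23: queue=[H] q_used=0 → run H
t=24: (idle)
t=25: (idle)
t=26: (idle)
t=27: (idle)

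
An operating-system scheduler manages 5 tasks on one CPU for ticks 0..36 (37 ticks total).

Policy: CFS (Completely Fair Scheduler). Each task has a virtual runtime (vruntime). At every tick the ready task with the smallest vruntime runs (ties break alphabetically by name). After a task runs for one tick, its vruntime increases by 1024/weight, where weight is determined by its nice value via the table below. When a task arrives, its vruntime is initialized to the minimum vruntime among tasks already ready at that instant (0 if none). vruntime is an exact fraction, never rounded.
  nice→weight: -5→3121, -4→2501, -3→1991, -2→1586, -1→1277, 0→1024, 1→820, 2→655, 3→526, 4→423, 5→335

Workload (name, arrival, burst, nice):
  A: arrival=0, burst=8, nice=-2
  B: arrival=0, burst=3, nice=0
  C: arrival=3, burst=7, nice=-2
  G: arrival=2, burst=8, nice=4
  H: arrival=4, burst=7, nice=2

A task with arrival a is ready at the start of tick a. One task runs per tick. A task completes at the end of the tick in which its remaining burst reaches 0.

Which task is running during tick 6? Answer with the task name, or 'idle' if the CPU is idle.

t=0: vr[A=0 B=0] → run A
t=1: vr[A=512/793 B=0] → run B
t=2: vr[A=512/793 B=1 G=512/793] → run A
t=3: vr[A=1024/793 B=1 C=512/793 G=512/793] → run C
t=4: vr[A=1024/793 B=1 C=1024/793 G=512/793 H=512/793] → run G
t=5: vr[A=1024/793 B=1 C=1024/793 G=1028608/335439 H=512/793] → run H
t=6: vr[A=1024/793 B=1 C=1024/793 G=1028608/335439 H=1147392/519415] → run B
t=7: vr[A=1024/793 B=2 C=1024/793 G=1028608/335439 H=1147392/519415] → run A
t=8: vr[A=1536/793 B=2 C=1024/793 G=1028608/335439 H=1147392/519415] → run C
t=9: vr[A=1536/793 B=2 C=1536/793 G=1028608/335439 H=1147392/519415] → run A
t=10: vr[A=2048/793 B=2 C=1536/793 G=1028608/335439 H=1147392/519415] → run C
t=11: vr[A=2048/793 B=2 C=2048/793 G=1028608/335439 H=1147392/519415] → run B
t=12: vr[A=2048/793 C=2048/793 G=1028608/335439 H=1147392/519415] → run H
t=13: vr[A=2048/793 C=2048/793 G=1028608/335439 H=1959424/519415] → run A
t=14: vr[A=2560/793 C=2048/793 G=1028608/335439 H=1959424/519415] → run C
t=15: vr[A=2560/793 C=2560/793 G=1028608/335439 H=1959424/519415] → run G
t=16: vr[A=2560/793 C=2560/793 G=1840640/335439 H=1959424/519415] → run A
t=17: vr[A=3072/793 C=2560/793 G=1840640/335439 H=1959424/519415] → run C
t=18: vr[A=3072/793 C=3072/793 G=1840640/335439 H=1959424/519415] → run H
t=19: vr[A=3072/793 C=3072/793 G=1840640/335439 H=2771456/519415] → run A
t=20: vr[A=3584/793 C=3072/793 G=1840640/335439 H=2771456/519415] → run C
t=21: vr[A=3584/793 C=3584/793 G=1840640/335439 H=2771456/519415] → run A
t=22: vr[C=3584/793 G=1840640/335439 H=2771456/519415] → run C
t=23: vr[G=1840640/335439 H=2771456/519415] → run H
t=24: vr[G=1840640/335439 H=3583488/519415] → run G
t=25: vr[G=884224/111813 H=3583488/519415] → run H
t=26: vr[G=884224/111813 H=879104/103883] → run G
t=27: vr[G=3464704/335439 H=879104/103883] → run H
t=28: vr[G=3464704/335439 H=5207552/519415] → run H
t=29: vr[G=3464704/335439] → run G
t=30: vr[G=4276736/335439] → run G
t=31: vr[G=1696256/111813] → run G
t=32: vr[G=5900800/335439] → run G
t=33: (idle)
t=34: (idle)
t=35: (idle)
t=36: (idle)

running at tick 6 = B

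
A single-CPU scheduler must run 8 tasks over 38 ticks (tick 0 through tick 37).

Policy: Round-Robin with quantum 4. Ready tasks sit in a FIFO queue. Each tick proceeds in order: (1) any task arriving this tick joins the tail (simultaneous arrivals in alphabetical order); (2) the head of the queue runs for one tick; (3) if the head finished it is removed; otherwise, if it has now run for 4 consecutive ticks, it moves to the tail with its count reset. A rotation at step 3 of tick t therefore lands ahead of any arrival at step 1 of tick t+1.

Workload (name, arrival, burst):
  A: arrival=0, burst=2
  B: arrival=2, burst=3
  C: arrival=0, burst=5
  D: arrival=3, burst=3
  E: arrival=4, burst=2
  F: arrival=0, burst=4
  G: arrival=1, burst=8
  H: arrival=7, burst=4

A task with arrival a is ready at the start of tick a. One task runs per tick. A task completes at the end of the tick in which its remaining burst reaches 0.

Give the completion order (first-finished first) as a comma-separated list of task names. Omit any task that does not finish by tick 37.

t=0: queue=[A,C,F] q_used=0 → run A
t=1: queue=[A,C,F,G] q_used=1 → run A
t=2: queue=[C,F,G,B] q_used=0 → run C
t=3: queue=[C,F,G,B,D] q_used=1 → run C
t=4: queue=[C,F,G,B,D,E] q_used=2 → run C
t=5: queue=[C,F,G,B,D,E] q_used=3 → run C
t=6: queue=[F,G,B,D,E,C] q_used=0 → run F
t=7: queue=[F,G,B,D,E,C,H] q_used=1 → run F
t=8: queue=[F,G,B,D,E,C,H] q_used=2 → run F
t=9: queue=[F,G,B,D,E,C,H] q_used=3 → run F
t=10: queue=[G,B,D,E,C,H] q_used=0 → run G
t=11: queue=[G,B,D,E,C,H] q_used=1 → run G
t=12: queue=[G,B,D,E,C,H] q_used=2 → run G
t=13: queue=[G,B,D,E,C,H] q_used=3 → run G
t=14: queue=[B,D,E,C,H,G] q_used=0 → run B
t=15: queue=[B,D,E,C,H,G] q_used=1 → run B
t=16: queue=[B,D,E,C,H,G] q_used=2 → run B
t=17: queue=[D,E,C,H,G] q_used=0 → run D
t=18: queue=[D,E,C,H,G] q_used=1 → run D
t=19: queue=[D,E,C,H,G] q_used=2 → run D
t=20: queue=[E,C,H,G] q_used=0 → run E
t=21: queue=[E,C,H,G] q_used=1 → run E
t=22: queue=[C,H,G] q_used=0 → run C
t=23: queue=[H,G] q_used=0 → run H
t=24: queue=[H,G] q_used=1 → run H
t=25: queue=[H,G] q_used=2 → run H
t=26: queue=[H,G] q_used=3 → run H
t=27: queue=[G] q_used=0 → run G
t=28: queue=[G] q_used=1 → run G
t=29: queue=[G] q_used=2 → run G
t=30: queue=[G] q_used=3 → run G
t=31: (idle)
t=32: (idle)
t=33: (idle)
t=34: (idle)
t=35: (idle)
t=36: (idle)
t=37: (idle)

completion order = A, F, B, D, E, C, H, G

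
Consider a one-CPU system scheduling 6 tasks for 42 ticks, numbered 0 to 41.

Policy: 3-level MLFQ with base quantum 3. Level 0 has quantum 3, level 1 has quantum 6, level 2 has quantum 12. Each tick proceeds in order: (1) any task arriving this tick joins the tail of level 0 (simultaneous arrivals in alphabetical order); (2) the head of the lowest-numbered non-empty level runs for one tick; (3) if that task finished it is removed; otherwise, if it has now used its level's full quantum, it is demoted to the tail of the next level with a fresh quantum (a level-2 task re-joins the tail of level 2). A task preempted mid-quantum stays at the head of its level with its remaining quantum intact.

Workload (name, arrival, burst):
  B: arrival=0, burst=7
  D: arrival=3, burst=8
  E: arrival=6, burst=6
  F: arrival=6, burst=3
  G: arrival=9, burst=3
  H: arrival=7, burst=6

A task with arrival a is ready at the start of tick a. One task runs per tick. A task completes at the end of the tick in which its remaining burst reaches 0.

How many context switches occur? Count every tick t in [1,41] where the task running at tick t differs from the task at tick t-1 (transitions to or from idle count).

context switches = 10

t=0: L0/L1/L2 = B/-/- → run B
t=1: L0/L1/L2 = B/-/- → run B
t=2: L0/L1/L2 = B/-/- → run B
t=3: L0/L1/L2 = D/B/- → run D
t=4: L0/L1/L2 = D/B/- → run D
t=5: L0/L1/L2 = D/B/- → run D
t=6: L0/L1/L2 = EF/BD/- → run E
t=7: L0/L1/L2 = EFH/BD/- → run E
t=8: L0/L1/L2 = EFH/BD/- → run E
t=9: L0/L1/L2 = FHG/BDE/- → run F
t=10: L0/L1/L2 = FHG/BDE/- → run F
t=11: L0/L1/L2 = FHG/BDE/- → run F
t=12: L0/L1/L2 = HG/BDE/- → run H
t=13: L0/L1/L2 = HG/BDE/- → run H
t=14: L0/L1/L2 = HG/BDE/- → run H
t=15: L0/L1/L2 = G/BDEH/- → run G
t=16: L0/L1/L2 = G/BDEH/- → run G
t=17: L0/L1/L2 = G/BDEH/- → run G
t=18: L0/L1/L2 = -/BDEH/- → run B
t=19: L0/L1/L2 = -/BDEH/- → run B
t=20: L0/L1/L2 = -/BDEH/- → run B
t=21: L0/L1/L2 = -/BDEH/- → run B
t=22: L0/L1/L2 = -/DEH/- → run D
t=23: L0/L1/L2 = -/DEH/- → run D
t=24: L0/L1/L2 = -/DEH/- → run D
t=25: L0/L1/L2 = -/DEH/- → run D
t=26: L0/L1/L2 = -/DEH/- → run D
t=27: L0/L1/L2 = -/EH/- → run E
t=28: L0/L1/L2 = -/EH/- → run E
t=29: L0/L1/L2 = -/EH/- → run E
t=30: L0/L1/L2 = -/H/- → run H
t=31: L0/L1/L2 = -/H/- → run H
t=32: L0/L1/L2 = -/H/- → run H
t=33: (idle)
t=34: (idle)
t=35: (idle)
t=36: (idle)
t=37: (idle)
t=38: (idle)
t=39: (idle)
t=40: (idle)
t=41: (idle)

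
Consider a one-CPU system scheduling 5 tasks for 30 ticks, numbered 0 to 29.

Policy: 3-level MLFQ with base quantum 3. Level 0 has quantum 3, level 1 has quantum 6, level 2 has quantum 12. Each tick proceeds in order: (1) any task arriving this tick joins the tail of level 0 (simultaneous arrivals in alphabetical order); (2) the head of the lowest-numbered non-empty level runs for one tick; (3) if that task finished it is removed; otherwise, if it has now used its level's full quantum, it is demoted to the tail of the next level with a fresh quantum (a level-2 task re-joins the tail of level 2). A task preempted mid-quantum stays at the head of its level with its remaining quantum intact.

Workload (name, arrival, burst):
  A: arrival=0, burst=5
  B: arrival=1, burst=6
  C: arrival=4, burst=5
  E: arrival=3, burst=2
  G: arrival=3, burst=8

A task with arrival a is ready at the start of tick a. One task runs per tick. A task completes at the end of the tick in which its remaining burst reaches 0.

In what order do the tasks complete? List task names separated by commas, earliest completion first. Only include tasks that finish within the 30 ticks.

t=0: L0/L1/L2 = A/-/- → run A
t=1: L0/L1/L2 = AB/-/- → run A
t=2: L0/L1/L2 = AB/-/- → run A
t=3: L0/L1/L2 = BEG/A/- → run B
t=4: L0/L1/L2 = BEGC/A/- → run B
t=5: L0/L1/L2 = BEGC/A/- → run B
t=6: L0/L1/L2 = EGC/AB/- → run E
t=7: L0/L1/L2 = EGC/AB/- → run E
t=8: L0/L1/L2 = GC/AB/- → run G
t=9: L0/L1/L2 = GC/AB/- → run G
t=10: L0/L1/L2 = GC/AB/- → run G
t=11: L0/L1/L2 = C/ABG/- → run C
t=12: L0/L1/L2 = C/ABG/- → run C
t=13: L0/L1/L2 = C/ABG/- → run C
t=14: L0/L1/L2 = -/ABGC/- → run A
t=15: L0/L1/L2 = -/ABGC/- → run A
t=16: L0/L1/L2 = -/BGC/- → run B
t=17: L0/L1/L2 = -/BGC/- → run B
t=18: L0/L1/L2 = -/BGC/- → run B
t=19: L0/L1/L2 = -/GC/- → run G
t=20: L0/L1/L2 = -/GC/- → run G
t=21: L0/L1/L2 = -/GC/- → run G
t=22: L0/L1/L2 = -/GC/- → run G
t=23: L0/L1/L2 = -/GC/- → run G
t=24: L0/L1/L2 = -/C/- → run C
t=25: L0/L1/L2 = -/C/- → run C
t=26: (idle)
t=27: (idle)
t=28: (idle)
t=29: (idle)

completion order = E, A, B, G, C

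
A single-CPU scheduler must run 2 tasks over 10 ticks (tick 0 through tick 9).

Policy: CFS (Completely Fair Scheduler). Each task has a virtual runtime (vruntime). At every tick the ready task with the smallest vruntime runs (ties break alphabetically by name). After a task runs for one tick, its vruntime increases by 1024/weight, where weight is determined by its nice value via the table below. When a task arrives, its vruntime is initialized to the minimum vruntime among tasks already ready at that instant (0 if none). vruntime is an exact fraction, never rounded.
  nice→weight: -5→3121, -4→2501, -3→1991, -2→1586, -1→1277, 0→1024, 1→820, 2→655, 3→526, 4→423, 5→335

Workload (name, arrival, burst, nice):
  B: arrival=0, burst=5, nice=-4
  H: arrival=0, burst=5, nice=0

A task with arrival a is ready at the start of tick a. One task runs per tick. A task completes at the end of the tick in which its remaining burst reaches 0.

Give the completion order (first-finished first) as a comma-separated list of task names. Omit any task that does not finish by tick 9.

completion order = B, H

t=0: vr[B=0 H=0] → run B
t=1: vr[B=1024/2501 H=0] → run H
t=2: vr[B=1024/2501 H=1] → run B
t=3: vr[B=2048/2501 H=1] → run B
t=4: vr[B=3072/2501 H=1] → run H
t=5: vr[B=3072/2501 H=2] → run B
t=6: vr[B=4096/2501 H=2] → run B
t=7: vr[H=2] → run H
t=8: vr[H=3] → run H
t=9: vr[H=4] → run H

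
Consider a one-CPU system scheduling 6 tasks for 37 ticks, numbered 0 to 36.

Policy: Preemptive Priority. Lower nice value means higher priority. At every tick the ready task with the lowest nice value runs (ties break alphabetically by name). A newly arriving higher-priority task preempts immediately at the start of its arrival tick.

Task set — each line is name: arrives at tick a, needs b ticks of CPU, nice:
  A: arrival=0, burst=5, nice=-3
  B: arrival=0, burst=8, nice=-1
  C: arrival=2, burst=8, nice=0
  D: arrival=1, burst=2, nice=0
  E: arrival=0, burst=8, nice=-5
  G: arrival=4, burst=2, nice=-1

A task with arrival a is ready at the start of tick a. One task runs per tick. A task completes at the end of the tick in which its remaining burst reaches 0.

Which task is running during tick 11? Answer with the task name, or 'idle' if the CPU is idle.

running at tick 11 = A

t=0: ready={A,B,E} → run E
t=1: ready={A,B,D,E} → run E
t=2: ready={A,B,C,D,E} → run E
t=3: ready={A,B,C,D,E} → run E
t=4: ready={A,B,C,D,E,G} → run E
t=5: ready={A,B,C,D,E,G} → run E
t=6: ready={A,B,C,D,E,G} → run E
t=7: ready={A,B,C,D,E,G} → run E
t=8: ready={A,B,C,D,G} → run A
t=9: ready={A,B,C,D,G} → run A
t=10: ready={A,B,C,D,G} → run A
t=11: ready={A,B,C,D,G} → run A
t=12: ready={A,B,C,D,G} → run A
t=13: ready={B,C,D,G} → run B
t=14: ready={B,C,D,G} → run B
t=15: ready={B,C,D,G} → run B
t=16: ready={B,C,D,G} → run B
t=17: ready={B,C,D,G} → run B
t=18: ready={B,C,D,G} → run B
t=19: ready={B,C,D,G} → run B
t=20: ready={B,C,D,G} → run B
t=21: ready={C,D,G} → run G
t=22: ready={C,D,G} → run G
t=23: ready={C,D} → run C
t=24: ready={C,D} → run C
t=25: ready={C,D} → run C
t=26: ready={C,D} → run C
t=27: ready={C,D} → run C
t=28: ready={C,D} → run C
t=29: ready={C,D} → run C
t=30: ready={C,D} → run C
t=31: ready={D} → run D
t=32: ready={D} → run D
t=33: (idle)
t=34: (idle)
t=35: (idle)
t=36: (idle)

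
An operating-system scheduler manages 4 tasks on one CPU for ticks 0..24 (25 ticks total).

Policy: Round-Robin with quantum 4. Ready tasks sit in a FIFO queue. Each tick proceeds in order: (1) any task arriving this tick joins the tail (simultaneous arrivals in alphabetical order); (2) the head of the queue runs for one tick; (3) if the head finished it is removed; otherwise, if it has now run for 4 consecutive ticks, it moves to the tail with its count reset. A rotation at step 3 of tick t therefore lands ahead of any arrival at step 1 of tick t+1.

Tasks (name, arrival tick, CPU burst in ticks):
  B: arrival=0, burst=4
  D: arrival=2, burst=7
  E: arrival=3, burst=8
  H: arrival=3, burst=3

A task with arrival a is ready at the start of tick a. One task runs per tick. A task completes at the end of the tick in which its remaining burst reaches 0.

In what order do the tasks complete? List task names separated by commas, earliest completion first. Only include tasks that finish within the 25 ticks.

t=0: queue=[B] q_used=0 → run B
t=1: queue=[B] q_used=1 → run B
t=2: queue=[B,D] q_used=2 → run B
t=3: queue=[B,D,E,H] q_used=3 → run B
t=4: queue=[D,E,H] q_used=0 → run D
t=5: queue=[D,E,H] q_used=1 → run D
t=6: queue=[D,E,H] q_used=2 → run D
t=7: queue=[D,E,H] q_used=3 → run D
t=8: queue=[E,H,D] q_used=0 → run E
t=9: queue=[E,H,D] q_used=1 → run E
t=10: queue=[E,H,D] q_used=2 → run E
t=11: queue=[E,H,D] q_used=3 → run E
t=12: queue=[H,D,E] q_used=0 → run H
t=13: queue=[H,D,E] q_used=1 → run H
t=14: queue=[H,D,E] q_used=2 → run H
t=15: queue=[D,E] q_used=0 → run D
t=16: queue=[D,E] q_used=1 → run D
t=17: queue=[D,E] q_used=2 → run D
t=18: queue=[E] q_used=0 → run E
t=19: queue=[E] q_used=1 → run E
t=20: queue=[E] q_used=2 → run E
t=21: queue=[E] q_used=3 → run E
t=22: (idle)
t=23: (idle)
t=24: (idle)

completion order = B, H, D, E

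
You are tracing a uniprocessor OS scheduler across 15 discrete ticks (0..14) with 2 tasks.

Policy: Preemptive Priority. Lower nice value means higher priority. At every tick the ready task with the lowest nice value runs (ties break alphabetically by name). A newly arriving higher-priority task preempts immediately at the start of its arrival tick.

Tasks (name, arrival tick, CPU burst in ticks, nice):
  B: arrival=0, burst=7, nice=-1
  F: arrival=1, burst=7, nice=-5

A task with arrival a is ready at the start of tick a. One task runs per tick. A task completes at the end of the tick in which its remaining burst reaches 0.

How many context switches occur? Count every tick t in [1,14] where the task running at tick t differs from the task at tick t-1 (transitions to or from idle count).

t=0: ready={B} → run B
t=1: ready={B,F} → run F
t=2: ready={B,F} → run F
t=3: ready={B,F} → run F
t=4: ready={B,F} → run F
t=5: ready={B,F} → run F
t=6: ready={B,F} → run F
t=7: ready={B,F} → run F
t=8: ready={B} → run B
t=9: ready={B} → run B
t=10: ready={B} → run B
t=11: ready={B} → run B
t=12: ready={B} → run B
t=13: ready={B} → run B
t=14: (idle)

context switches = 3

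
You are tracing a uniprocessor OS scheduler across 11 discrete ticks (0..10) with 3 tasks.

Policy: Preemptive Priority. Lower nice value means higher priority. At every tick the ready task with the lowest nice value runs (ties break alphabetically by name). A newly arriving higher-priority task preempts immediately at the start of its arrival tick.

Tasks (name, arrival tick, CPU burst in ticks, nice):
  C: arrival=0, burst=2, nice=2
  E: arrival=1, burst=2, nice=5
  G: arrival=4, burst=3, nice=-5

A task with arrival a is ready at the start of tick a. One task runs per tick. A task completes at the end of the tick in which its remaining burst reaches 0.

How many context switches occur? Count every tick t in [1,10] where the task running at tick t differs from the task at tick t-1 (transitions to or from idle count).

context switches = 3

t=0: ready={C} → run C
t=1: ready={C,E} → run C
t=2: ready={E} → run E
t=3: ready={E} → run E
t=4: ready={G} → run G
t=5: ready={G} → run G
t=6: ready={G} → run G
t=7: (idle)
t=8: (idle)
t=9: (idle)
t=10: (idle)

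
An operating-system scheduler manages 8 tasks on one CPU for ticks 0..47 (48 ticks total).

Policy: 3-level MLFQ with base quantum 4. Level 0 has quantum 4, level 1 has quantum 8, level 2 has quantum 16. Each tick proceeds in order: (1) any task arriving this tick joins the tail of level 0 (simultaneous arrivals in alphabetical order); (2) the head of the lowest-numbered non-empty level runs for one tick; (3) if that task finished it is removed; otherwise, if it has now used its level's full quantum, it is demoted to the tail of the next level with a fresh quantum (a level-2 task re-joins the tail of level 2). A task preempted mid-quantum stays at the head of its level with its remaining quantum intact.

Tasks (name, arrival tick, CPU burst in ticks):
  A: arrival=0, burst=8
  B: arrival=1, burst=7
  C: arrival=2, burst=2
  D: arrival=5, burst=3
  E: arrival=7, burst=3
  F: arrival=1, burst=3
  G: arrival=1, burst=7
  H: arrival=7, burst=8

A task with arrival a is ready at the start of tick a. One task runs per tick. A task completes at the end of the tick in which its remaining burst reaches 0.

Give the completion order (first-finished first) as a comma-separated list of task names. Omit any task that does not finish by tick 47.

completion order = F, C, D, E, A, B, G, H

t=0: L0/L1/L2 = A/-/- → run A
t=1: L0/L1/L2 = ABFG/-/- → run A
t=2: L0/L1/L2 = ABFGC/-/- → run A
t=3: L0/L1/L2 = ABFGC/-/- → run A
t=4: L0/L1/L2 = BFGC/A/- → run B
t=5: L0/L1/L2 = BFGCD/A/- → run B
t=6: L0/L1/L2 = BFGCD/A/- → run B
t=7: L0/L1/L2 = BFGCDEH/A/- → run B
t=8: L0/L1/L2 = FGCDEH/AB/- → run F
t=9: L0/L1/L2 = FGCDEH/AB/- → run F
t=10: L0/L1/L2 = FGCDEH/AB/- → run F
t=11: L0/L1/L2 = GCDEH/AB/- → run G
t=12: L0/L1/L2 = GCDEH/AB/- → run G
t=13: L0/L1/L2 = GCDEH/AB/- → run G
t=14: L0/L1/L2 = GCDEH/AB/- → run G
t=15: L0/L1/L2 = CDEH/ABG/- → run C
t=16: L0/L1/L2 = CDEH/ABG/- → run C
t=17: L0/L1/L2 = DEH/ABG/- → run D
t=18: L0/L1/L2 = DEH/ABG/- → run D
t=19: L0/L1/L2 = DEH/ABG/- → run D
t=20: L0/L1/L2 = EH/ABG/- → run E
t=21: L0/L1/L2 = EH/ABG/- → run E
t=22: L0/L1/L2 = EH/ABG/- → run E
t=23: L0/L1/L2 = H/ABG/- → run H
t=24: L0/L1/L2 = H/ABG/- → run H
t=25: L0/L1/L2 = H/ABG/- → run H
t=26: L0/L1/L2 = H/ABG/- → run H
t=27: L0/L1/L2 = -/ABGH/- → run A
t=28: L0/L1/L2 = -/ABGH/- → run A
t=29: L0/L1/L2 = -/ABGH/- → run A
t=30: L0/L1/L2 = -/ABGH/- → run A
t=31: L0/L1/L2 = -/BGH/- → run B
t=32: L0/L1/L2 = -/BGH/- → run B
t=33: L0/L1/L2 = -/BGH/- → run B
t=34: L0/L1/L2 = -/GH/- → run G
t=35: L0/L1/L2 = -/GH/- → run G
t=36: L0/L1/L2 = -/GH/- → run G
t=37: L0/L1/L2 = -/H/- → run H
t=38: L0/L1/L2 = -/H/- → run H
t=39: L0/L1/L2 = -/H/- → run H
t=40: L0/L1/L2 = -/H/- → run H
t=41: (idle)
t=42: (idle)
t=43: (idle)
t=44: (idle)
t=45: (idle)
t=46: (idle)
t=47: (idle)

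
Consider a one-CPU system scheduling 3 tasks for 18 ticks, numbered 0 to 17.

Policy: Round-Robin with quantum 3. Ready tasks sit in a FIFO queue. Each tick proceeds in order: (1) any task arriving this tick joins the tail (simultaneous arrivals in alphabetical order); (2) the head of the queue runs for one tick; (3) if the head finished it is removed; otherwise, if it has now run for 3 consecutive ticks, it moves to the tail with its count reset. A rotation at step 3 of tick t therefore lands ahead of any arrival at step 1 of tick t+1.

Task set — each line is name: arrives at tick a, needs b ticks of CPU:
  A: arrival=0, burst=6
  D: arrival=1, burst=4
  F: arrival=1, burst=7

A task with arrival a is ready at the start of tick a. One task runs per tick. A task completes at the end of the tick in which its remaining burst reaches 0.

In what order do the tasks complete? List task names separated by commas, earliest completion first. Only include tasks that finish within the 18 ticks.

t=0: queue=[A] q_used=0 → run A
t=1: queue=[A,D,F] q_used=1 → run A
t=2: queue=[A,D,F] q_used=2 → run A
t=3: queue=[D,F,A] q_used=0 → run D
t=4: queue=[D,F,A] q_used=1 → run D
t=5: queue=[D,F,A] q_used=2 → run D
t=6: queue=[F,A,D] q_used=0 → run F
t=7: queue=[F,A,D] q_used=1 → run F
t=8: queue=[F,A,D] q_used=2 → run F
t=9: queue=[A,D,F] q_used=0 → run A
t=10: queue=[A,D,F] q_used=1 → run A
t=11: queue=[A,D,F] q_used=2 → run A
t=12: queue=[D,F] q_used=0 → run D
t=13: queue=[F] q_used=0 → run F
t=14: queue=[F] q_used=1 → run F
t=15: queue=[F] q_used=2 → run F
t=16: queue=[F] q_used=0 → run F
t=17: (idle)

completion order = A, D, F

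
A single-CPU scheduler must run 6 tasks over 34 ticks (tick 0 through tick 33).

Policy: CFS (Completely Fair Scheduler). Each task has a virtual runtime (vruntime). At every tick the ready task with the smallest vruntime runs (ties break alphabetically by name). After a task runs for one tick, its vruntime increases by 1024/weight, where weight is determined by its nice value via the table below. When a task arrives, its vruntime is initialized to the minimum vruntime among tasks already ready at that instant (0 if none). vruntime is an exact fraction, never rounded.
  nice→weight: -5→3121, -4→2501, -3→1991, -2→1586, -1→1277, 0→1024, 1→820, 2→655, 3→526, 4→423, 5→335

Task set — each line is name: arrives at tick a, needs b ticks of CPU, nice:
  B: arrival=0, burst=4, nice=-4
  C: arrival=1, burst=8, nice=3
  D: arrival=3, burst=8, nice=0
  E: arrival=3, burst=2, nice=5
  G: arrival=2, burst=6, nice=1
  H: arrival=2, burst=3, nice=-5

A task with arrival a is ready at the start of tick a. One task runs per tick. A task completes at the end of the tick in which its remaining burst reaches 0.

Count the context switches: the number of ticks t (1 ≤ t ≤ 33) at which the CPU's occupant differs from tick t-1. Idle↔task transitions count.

context switches = 26

t=0: vr[B=0] → run B
t=1: vr[B=1024/2501 C=1024/2501] → run B
t=2: vr[B=2048/2501 C=1024/2501 G=1024/2501 H=1024/2501] → run C
t=3: vr[B=2048/2501 C=1549824/657763 D=1024/2501 E=1024/2501 G=1024/2501 H=1024/2501] → run D
t=4: vr[B=2048/2501 C=1549824/657763 D=3525/2501 E=1024/2501 G=1024/2501 H=1024/2501] → run E
t=5: vr[B=2048/2501 C=1549824/657763 D=3525/2501 E=2904064/837835 G=1024/2501 H=1024/2501] → run G
t=6: vr[B=2048/2501 C=1549824/657763 D=3525/2501 E=2904064/837835 G=20736/12505 H=1024/2501] → run H
t=7: vr[B=2048/2501 C=1549824/657763 D=3525/2501 E=2904064/837835 G=20736/12505 H=5756928/7805621] → run H
t=8: vr[B=2048/2501 C=1549824/657763 D=3525/2501 E=2904064/837835 G=20736/12505 H=8317952/7805621] → run B
t=9: vr[B=3072/2501 C=1549824/657763 D=3525/2501 E=2904064/837835 G=20736/12505 H=8317952/7805621] → run H
t=10: vr[B=3072/2501 C=1549824/657763 D=3525/2501 E=2904064/837835 G=20736/12505] → run B
t=11: vr[C=1549824/657763 D=3525/2501 E=2904064/837835 G=20736/12505] → run D
t=12: vr[C=1549824/657763 D=6026/2501 E=2904064/837835 G=20736/12505] → run G
t=13: vr[C=1549824/657763 D=6026/2501 E=2904064/837835 G=36352/12505] → run C
t=14: vr[C=2830336/657763 D=6026/2501 E=2904064/837835 G=36352/12505] → run D
t=15: vr[C=2830336/657763 D=8527/2501 E=2904064/837835 G=36352/12505] → run G
t=16: vr[C=2830336/657763 D=8527/2501 E=2904064/837835 G=51968/12505] → run D
t=17: vr[C=2830336/657763 D=11028/2501 E=2904064/837835 G=51968/12505] → run E
t=18: vr[C=2830336/657763 D=11028/2501 G=51968/12505] → run G
t=19: vr[C=2830336/657763 D=11028/2501 G=67584/12505] → run C
t=20: vr[C=4110848/657763 D=11028/2501 G=67584/12505] → run D
t=21: vr[C=4110848/657763 D=13529/2501 G=67584/12505] → run G
t=22: vr[C=4110848/657763 D=13529/2501 G=16640/2501] → run D
t=23: vr[C=4110848/657763 D=16030/2501 G=16640/2501] → run C
t=24: vr[C=5391360/657763 D=16030/2501 G=16640/2501] → run D
t=25: vr[C=5391360/657763 D=18531/2501 G=16640/2501] → run G
t=26: vr[C=5391360/657763 D=18531/2501] → run D
t=27: vr[C=5391360/657763] → run C
t=28: vr[C=6671872/657763] → run C
t=29: vr[C=7952384/657763] → run C
t=30: vr[C=9232896/657763] → run C
t=31: (idle)
t=32: (idle)
t=33: (idle)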